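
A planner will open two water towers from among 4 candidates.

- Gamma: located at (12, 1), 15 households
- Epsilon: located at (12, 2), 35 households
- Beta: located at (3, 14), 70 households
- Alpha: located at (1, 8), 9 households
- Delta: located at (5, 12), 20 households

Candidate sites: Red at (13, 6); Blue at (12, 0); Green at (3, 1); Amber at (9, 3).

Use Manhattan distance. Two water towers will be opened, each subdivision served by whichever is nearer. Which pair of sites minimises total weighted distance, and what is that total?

{Blue, Green}, total 1336

Evaluate every pair (each demand assigned to the nearer of the two):
  {Blue, Green}: total = 1336
  {Green, Amber}: total = 1466
  {Red, Green}: total = 1516
  {Blue, Amber}: total = 1652
  {Red, Blue}: total = 1751
  {Red, Amber}: total = 1782
Best pair: {Blue, Green} with total 1336.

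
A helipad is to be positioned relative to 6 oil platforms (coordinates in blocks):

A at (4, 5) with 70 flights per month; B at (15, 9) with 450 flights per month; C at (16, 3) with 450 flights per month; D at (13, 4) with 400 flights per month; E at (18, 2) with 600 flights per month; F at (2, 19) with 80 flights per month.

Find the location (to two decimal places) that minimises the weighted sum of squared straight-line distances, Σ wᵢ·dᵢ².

(14.82, 4.91)

The minimiser of Σwᵢ‖p−pᵢ‖² is the weighted centroid p* = (Σwᵢpᵢ)/(Σwᵢ).
Σwᵢ = 2050.
Σwᵢxᵢ = 70·4 + 450·15 + 450·16 + 400·13 + 600·18 + 80·2 = 30390.
Σwᵢyᵢ = 70·5 + 450·9 + 450·3 + 400·4 + 600·2 + 80·19 = 10070.
x* = 30390/2050 = 14.82, y* = 10070/2050 = 4.91.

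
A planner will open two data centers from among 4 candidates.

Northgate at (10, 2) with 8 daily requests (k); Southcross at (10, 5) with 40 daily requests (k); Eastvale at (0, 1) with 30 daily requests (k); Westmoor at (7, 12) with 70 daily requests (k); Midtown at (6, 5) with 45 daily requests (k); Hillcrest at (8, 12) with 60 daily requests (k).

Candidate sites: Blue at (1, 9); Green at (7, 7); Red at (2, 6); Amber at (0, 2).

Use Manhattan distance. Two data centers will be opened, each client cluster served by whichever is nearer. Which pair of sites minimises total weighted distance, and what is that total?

Evaluate every pair (each demand assigned to the nearer of the two):
  {Green, Amber}: total = 1139
  {Green, Red}: total = 1319
  {Blue, Green}: total = 1379
  {Blue, Red}: total = 2121
  {Red, Amber}: total = 2185
  {Blue, Amber}: total = 2265
Best pair: {Green, Amber} with total 1139.

{Green, Amber}, total 1139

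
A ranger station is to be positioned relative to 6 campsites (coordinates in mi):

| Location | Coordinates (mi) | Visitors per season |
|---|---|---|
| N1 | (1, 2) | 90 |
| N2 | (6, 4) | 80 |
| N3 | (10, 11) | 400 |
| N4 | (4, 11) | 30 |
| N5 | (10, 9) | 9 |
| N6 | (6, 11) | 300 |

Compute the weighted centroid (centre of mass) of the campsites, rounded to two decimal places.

(7.24, 9.47)

The minimiser of Σwᵢ‖p−pᵢ‖² is the weighted centroid p* = (Σwᵢpᵢ)/(Σwᵢ).
Σwᵢ = 909.
Σwᵢxᵢ = 90·1 + 80·6 + 400·10 + 30·4 + 9·10 + 300·6 = 6580.
Σwᵢyᵢ = 90·2 + 80·4 + 400·11 + 30·11 + 9·9 + 300·11 = 8611.
x* = 6580/909 = 7.24, y* = 8611/909 = 9.47.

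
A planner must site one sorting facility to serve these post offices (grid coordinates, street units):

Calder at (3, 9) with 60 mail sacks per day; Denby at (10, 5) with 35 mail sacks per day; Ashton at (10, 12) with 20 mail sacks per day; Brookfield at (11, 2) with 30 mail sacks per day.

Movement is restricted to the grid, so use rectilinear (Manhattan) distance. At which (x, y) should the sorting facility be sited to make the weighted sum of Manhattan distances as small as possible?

Manhattan distance separates: Σwᵢ(|x−xᵢ|+|y−yᵢ|) = Σwᵢ|x−xᵢ| + Σwᵢ|y−yᵢ|, so x and y are optimised independently as 1-D weighted medians.
Total weight W = 145; half = 72.5.
x-coordinate, sorted with cumulative weight:
  x=3 (Calder, w=60) cum 60
  x=10 (Denby, w=35) cum 95  ← median
  x=10 (Ashton, w=20) cum 115
  x=11 (Brookfield, w=30) cum 145
⇒ x* = 10
y-coordinate, sorted with cumulative weight:
  y=2 (Brookfield, w=30) cum 30
  y=5 (Denby, w=35) cum 65
  y=9 (Calder, w=60) cum 125  ← median
  y=12 (Ashton, w=20) cum 145
⇒ y* = 9

(10, 9)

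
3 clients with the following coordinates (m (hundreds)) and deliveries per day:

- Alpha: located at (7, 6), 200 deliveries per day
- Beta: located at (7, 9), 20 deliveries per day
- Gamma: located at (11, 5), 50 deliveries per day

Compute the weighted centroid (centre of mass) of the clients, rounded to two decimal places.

(7.74, 6.04)

The minimiser of Σwᵢ‖p−pᵢ‖² is the weighted centroid p* = (Σwᵢpᵢ)/(Σwᵢ).
Σwᵢ = 270.
Σwᵢxᵢ = 200·7 + 20·7 + 50·11 = 2090.
Σwᵢyᵢ = 200·6 + 20·9 + 50·5 = 1630.
x* = 2090/270 = 7.74, y* = 1630/270 = 6.04.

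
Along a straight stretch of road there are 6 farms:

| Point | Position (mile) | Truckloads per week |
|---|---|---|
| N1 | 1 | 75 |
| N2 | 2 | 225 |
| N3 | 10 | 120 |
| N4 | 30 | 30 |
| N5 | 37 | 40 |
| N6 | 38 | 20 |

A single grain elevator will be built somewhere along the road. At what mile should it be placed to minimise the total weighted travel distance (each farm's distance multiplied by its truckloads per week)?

x = 2

For a sum of weighted absolute distances on a line, the optimum is the weighted median (not the mean). Total weight W = 510; half-weight = 255.
Sort by position and accumulate weight:
  mile 1 (N1, w=75) → cum 75
  mile 2 (N2, w=225) → cum 300  ≥ 255 → median here
  mile 10 (N3, w=120) → cum 420
  mile 30 (N4, w=30) → cum 450
  mile 37 (N5, w=40) → cum 490
  mile 38 (N6, w=20) → cum 510
Optimal location: mile 2.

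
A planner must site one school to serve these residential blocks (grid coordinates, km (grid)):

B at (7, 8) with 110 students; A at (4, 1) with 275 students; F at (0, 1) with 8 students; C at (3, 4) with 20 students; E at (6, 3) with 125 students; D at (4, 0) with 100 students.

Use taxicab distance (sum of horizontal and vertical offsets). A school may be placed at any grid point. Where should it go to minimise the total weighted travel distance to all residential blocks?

(4, 1)

Manhattan distance separates: Σwᵢ(|x−xᵢ|+|y−yᵢ|) = Σwᵢ|x−xᵢ| + Σwᵢ|y−yᵢ|, so x and y are optimised independently as 1-D weighted medians.
Total weight W = 638; half = 319.
x-coordinate, sorted with cumulative weight:
  x=0 (F, w=8) cum 8
  x=3 (C, w=20) cum 28
  x=4 (A, w=275) cum 303
  x=4 (D, w=100) cum 403  ← median
  x=6 (E, w=125) cum 528
  x=7 (B, w=110) cum 638
⇒ x* = 4
y-coordinate, sorted with cumulative weight:
  y=0 (D, w=100) cum 100
  y=1 (A, w=275) cum 375  ← median
  y=1 (F, w=8) cum 383
  y=3 (E, w=125) cum 508
  y=4 (C, w=20) cum 528
  y=8 (B, w=110) cum 638
⇒ y* = 1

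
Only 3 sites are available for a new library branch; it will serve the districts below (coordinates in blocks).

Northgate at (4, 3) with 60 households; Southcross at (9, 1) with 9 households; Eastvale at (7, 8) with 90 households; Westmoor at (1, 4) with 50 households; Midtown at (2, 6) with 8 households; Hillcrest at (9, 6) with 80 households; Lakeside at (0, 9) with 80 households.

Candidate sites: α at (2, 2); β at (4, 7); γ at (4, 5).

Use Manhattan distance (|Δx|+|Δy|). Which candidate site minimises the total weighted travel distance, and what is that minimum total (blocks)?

β, total 1983 blocks

Total weighted distance at each candidate:
  α (2, 2): total = 3024
  β (4, 7): total = 1983
  γ (4, 5): total = 2085
Minimum is at β with total 1983 blocks.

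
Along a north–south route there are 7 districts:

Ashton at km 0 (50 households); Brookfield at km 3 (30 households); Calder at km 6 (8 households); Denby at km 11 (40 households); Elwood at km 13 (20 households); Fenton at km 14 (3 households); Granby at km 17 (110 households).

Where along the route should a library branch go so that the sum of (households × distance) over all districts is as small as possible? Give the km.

For a sum of weighted absolute distances on a line, the optimum is the weighted median (not the mean). Total weight W = 261; half-weight = 130.5.
Sort by position and accumulate weight:
  km 0 (Ashton, w=50) → cum 50
  km 3 (Brookfield, w=30) → cum 80
  km 6 (Calder, w=8) → cum 88
  km 11 (Denby, w=40) → cum 128
  km 13 (Elwood, w=20) → cum 148  ≥ 130.5 → median here
  km 14 (Fenton, w=3) → cum 151
  km 17 (Granby, w=110) → cum 261
Optimal location: km 13.

x = 13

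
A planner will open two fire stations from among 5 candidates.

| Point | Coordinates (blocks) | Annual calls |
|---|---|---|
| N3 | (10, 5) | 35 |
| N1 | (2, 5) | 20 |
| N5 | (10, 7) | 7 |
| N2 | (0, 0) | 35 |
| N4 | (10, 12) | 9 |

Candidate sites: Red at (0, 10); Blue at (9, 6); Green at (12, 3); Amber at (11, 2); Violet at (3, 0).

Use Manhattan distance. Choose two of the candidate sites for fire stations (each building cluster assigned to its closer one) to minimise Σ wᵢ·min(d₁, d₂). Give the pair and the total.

{Blue, Violet}, total 372

Evaluate every pair (each demand assigned to the nearer of the two):
  {Blue, Violet}: total = 372
  {Green, Violet}: total = 506
  {Amber, Violet}: total = 506
  {Red, Blue}: total = 637
  {Blue, Amber}: total = 762
  {Red, Green}: total = 771
  {Red, Amber}: total = 771
  {Blue, Green}: total = 832
  {Red, Violet}: total = 844
  {Green, Amber}: total = 976
Best pair: {Blue, Violet} with total 372.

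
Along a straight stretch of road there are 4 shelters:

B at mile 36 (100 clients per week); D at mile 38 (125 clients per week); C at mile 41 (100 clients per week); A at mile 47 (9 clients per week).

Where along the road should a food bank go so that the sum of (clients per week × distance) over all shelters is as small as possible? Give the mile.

For a sum of weighted absolute distances on a line, the optimum is the weighted median (not the mean). Total weight W = 334; half-weight = 167.
Sort by position and accumulate weight:
  mile 36 (B, w=100) → cum 100
  mile 38 (D, w=125) → cum 225  ≥ 167 → median here
  mile 41 (C, w=100) → cum 325
  mile 47 (A, w=9) → cum 334
Optimal location: mile 38.

x = 38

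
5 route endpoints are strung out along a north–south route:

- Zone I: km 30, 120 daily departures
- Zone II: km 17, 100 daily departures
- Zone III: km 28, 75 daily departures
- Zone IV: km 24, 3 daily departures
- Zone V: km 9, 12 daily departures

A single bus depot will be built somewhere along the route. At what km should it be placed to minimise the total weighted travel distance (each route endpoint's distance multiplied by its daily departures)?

For a sum of weighted absolute distances on a line, the optimum is the weighted median (not the mean). Total weight W = 310; half-weight = 155.
Sort by position and accumulate weight:
  km 9 (Zone V, w=12) → cum 12
  km 17 (Zone II, w=100) → cum 112
  km 24 (Zone IV, w=3) → cum 115
  km 28 (Zone III, w=75) → cum 190  ≥ 155 → median here
  km 30 (Zone I, w=120) → cum 310
Optimal location: km 28.

x = 28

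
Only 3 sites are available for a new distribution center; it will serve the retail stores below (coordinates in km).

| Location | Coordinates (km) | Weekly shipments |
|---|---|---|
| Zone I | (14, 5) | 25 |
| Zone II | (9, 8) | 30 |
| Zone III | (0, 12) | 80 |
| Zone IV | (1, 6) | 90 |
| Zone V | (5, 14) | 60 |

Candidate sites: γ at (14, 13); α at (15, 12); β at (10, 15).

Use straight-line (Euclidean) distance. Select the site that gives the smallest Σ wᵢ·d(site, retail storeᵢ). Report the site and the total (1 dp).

Total weighted distance at each candidate:
  γ (14, 13): total = 3407.1
  α (15, 12): total = 3575.8
  β (10, 15): total = 2768.1
Minimum is at β with total 2768.1 km.

β, total 2768.1 km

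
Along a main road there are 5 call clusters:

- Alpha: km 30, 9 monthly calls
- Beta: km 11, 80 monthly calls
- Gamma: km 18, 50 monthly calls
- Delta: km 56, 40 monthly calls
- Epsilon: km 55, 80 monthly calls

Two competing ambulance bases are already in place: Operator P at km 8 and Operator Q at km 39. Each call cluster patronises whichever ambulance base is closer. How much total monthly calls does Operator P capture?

The indifferent point is the midpoint (8+39)/2 = 23.5; call clusters left of it (closer to Operator P at 8) go to Operator P, those right go to Operator Q.
  Beta at 11 (w=80) → Operator P
  Gamma at 18 (w=50) → Operator P
  Alpha at 30 (w=9) → Operator Q
  Epsilon at 55 (w=80) → Operator Q
  Delta at 56 (w=40) → Operator Q
Operator P captures 130; Operator Q captures 129.

130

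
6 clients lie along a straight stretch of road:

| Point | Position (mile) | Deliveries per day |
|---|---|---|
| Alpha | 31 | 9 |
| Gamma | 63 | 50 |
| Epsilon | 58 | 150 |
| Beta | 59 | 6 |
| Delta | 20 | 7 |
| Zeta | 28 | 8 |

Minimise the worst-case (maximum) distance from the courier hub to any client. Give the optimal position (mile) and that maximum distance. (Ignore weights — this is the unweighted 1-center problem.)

The 1-center on a line is the midpoint of the two extreme points: leftmost at 20, rightmost at 63.
Optimal location = (20 + 63)/2 = 41.5; maximum distance = (63 − 20)/2 = 21.5.

location 41.5, max distance 21.5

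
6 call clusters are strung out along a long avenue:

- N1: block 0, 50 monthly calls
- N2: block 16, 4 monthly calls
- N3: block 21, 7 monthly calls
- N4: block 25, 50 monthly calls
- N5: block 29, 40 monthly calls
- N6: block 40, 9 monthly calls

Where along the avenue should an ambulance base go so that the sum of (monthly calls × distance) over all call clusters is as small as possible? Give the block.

For a sum of weighted absolute distances on a line, the optimum is the weighted median (not the mean). Total weight W = 160; half-weight = 80.
Sort by position and accumulate weight:
  block 0 (N1, w=50) → cum 50
  block 16 (N2, w=4) → cum 54
  block 21 (N3, w=7) → cum 61
  block 25 (N4, w=50) → cum 111  ≥ 80 → median here
  block 29 (N5, w=40) → cum 151
  block 40 (N6, w=9) → cum 160
Optimal location: block 25.

x = 25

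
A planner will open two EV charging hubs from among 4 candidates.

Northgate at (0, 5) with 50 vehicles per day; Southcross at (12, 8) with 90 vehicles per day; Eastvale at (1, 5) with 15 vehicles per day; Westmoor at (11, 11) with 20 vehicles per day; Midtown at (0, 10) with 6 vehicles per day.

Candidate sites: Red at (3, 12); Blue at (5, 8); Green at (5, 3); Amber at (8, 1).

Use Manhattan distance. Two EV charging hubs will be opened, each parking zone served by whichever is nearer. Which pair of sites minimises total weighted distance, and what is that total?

Evaluate every pair (each demand assigned to the nearer of the two):
  {Blue, Green}: total = 1292
  {Red, Blue}: total = 1345
  {Blue, Amber}: total = 1357
  {Red, Green}: total = 1730
  {Green, Amber}: total = 1762
  {Red, Amber}: total = 1835
Best pair: {Blue, Green} with total 1292.

{Blue, Green}, total 1292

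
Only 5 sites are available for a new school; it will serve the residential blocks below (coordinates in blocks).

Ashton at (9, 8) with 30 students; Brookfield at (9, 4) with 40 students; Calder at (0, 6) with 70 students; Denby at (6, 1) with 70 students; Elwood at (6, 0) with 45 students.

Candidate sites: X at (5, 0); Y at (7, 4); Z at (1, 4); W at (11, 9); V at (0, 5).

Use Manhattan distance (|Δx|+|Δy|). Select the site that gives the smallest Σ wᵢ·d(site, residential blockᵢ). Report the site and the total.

Total weighted distance at each candidate:
  X (5, 0): total = 1635
  Y (7, 4): total = 1395
  Z (1, 4): total = 1855
  W (11, 9): total = 2890
  V (0, 5): total = 2025
Minimum is at Y with total 1395 blocks.

Y, total 1395 blocks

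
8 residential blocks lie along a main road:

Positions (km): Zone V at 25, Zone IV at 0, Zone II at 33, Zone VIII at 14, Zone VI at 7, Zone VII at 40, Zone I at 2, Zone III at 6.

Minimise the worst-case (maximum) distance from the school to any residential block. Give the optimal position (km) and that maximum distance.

The 1-center on a line is the midpoint of the two extreme points: leftmost at 0, rightmost at 40.
Optimal location = (0 + 40)/2 = 20; maximum distance = (40 − 0)/2 = 20.

location 20, max distance 20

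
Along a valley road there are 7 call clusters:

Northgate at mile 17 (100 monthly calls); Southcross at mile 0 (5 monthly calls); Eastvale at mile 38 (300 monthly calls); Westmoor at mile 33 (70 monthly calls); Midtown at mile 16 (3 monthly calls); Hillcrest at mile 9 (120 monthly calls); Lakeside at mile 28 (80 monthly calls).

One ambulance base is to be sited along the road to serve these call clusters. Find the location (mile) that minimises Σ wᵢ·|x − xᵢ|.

x = 33

For a sum of weighted absolute distances on a line, the optimum is the weighted median (not the mean). Total weight W = 678; half-weight = 339.
Sort by position and accumulate weight:
  mile 0 (Southcross, w=5) → cum 5
  mile 9 (Hillcrest, w=120) → cum 125
  mile 16 (Midtown, w=3) → cum 128
  mile 17 (Northgate, w=100) → cum 228
  mile 28 (Lakeside, w=80) → cum 308
  mile 33 (Westmoor, w=70) → cum 378  ≥ 339 → median here
  mile 38 (Eastvale, w=300) → cum 678
Optimal location: mile 33.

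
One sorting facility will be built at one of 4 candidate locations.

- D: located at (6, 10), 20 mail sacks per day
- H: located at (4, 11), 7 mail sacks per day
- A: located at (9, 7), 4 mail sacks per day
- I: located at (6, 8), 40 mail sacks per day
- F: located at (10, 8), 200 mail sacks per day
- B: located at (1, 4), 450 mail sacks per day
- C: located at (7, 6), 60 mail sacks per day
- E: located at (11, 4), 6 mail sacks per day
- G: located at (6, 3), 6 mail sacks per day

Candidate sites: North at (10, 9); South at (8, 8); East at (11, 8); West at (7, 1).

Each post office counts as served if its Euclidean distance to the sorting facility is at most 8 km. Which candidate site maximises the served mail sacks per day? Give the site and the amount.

West, covering 766

Coverage radius r = 8 km; a point is covered iff (Δx)²+(Δy)² ≤ 8² = 64.
  North (10, 9): covers {D, H, A, I, F, C, E, G} → 343
  South (8, 8): covers {D, H, A, I, F, C, E, G} → 343
  East (11, 8): covers {D, H, A, I, F, C, E, G} → 343
  West (7, 1): covers {A, I, F, B, C, E, G} → 766
Maximum coverage at West: 766 mail sacks per day.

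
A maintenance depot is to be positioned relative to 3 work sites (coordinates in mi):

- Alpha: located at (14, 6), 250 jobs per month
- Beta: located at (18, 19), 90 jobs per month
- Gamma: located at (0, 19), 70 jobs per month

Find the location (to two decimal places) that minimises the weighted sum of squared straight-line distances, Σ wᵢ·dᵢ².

(12.49, 11.07)

The minimiser of Σwᵢ‖p−pᵢ‖² is the weighted centroid p* = (Σwᵢpᵢ)/(Σwᵢ).
Σwᵢ = 410.
Σwᵢxᵢ = 250·14 + 90·18 + 70·0 = 5120.
Σwᵢyᵢ = 250·6 + 90·19 + 70·19 = 4540.
x* = 5120/410 = 12.49, y* = 4540/410 = 11.07.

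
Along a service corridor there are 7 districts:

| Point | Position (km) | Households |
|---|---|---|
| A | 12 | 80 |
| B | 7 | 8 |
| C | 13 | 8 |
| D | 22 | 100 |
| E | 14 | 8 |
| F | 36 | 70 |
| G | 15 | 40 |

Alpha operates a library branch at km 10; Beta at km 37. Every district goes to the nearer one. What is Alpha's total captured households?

The indifferent point is the midpoint (10+37)/2 = 23.5; districts left of it (closer to Alpha at 10) go to Alpha, those right go to Beta.
  B at 7 (w=8) → Alpha
  A at 12 (w=80) → Alpha
  C at 13 (w=8) → Alpha
  E at 14 (w=8) → Alpha
  G at 15 (w=40) → Alpha
  D at 22 (w=100) → Alpha
  F at 36 (w=70) → Beta
Alpha captures 244; Beta captures 70.

244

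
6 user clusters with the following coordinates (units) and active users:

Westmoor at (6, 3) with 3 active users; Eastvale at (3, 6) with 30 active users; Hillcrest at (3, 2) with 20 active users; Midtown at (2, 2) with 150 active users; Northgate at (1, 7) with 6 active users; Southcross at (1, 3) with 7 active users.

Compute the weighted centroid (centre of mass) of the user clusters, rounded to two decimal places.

The minimiser of Σwᵢ‖p−pᵢ‖² is the weighted centroid p* = (Σwᵢpᵢ)/(Σwᵢ).
Σwᵢ = 216.
Σwᵢxᵢ = 3·6 + 30·3 + 20·3 + 150·2 + 6·1 + 7·1 = 481.
Σwᵢyᵢ = 3·3 + 30·6 + 20·2 + 150·2 + 6·7 + 7·3 = 592.
x* = 481/216 = 2.23, y* = 592/216 = 2.74.

(2.23, 2.74)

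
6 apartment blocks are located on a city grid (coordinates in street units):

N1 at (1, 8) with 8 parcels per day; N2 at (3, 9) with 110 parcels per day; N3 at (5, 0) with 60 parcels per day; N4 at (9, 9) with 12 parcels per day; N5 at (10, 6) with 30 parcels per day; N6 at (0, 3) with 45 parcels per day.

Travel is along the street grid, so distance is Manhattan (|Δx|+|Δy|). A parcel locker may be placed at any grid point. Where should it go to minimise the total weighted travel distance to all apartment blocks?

Manhattan distance separates: Σwᵢ(|x−xᵢ|+|y−yᵢ|) = Σwᵢ|x−xᵢ| + Σwᵢ|y−yᵢ|, so x and y are optimised independently as 1-D weighted medians.
Total weight W = 265; half = 132.5.
x-coordinate, sorted with cumulative weight:
  x=0 (N6, w=45) cum 45
  x=1 (N1, w=8) cum 53
  x=3 (N2, w=110) cum 163  ← median
  x=5 (N3, w=60) cum 223
  x=9 (N4, w=12) cum 235
  x=10 (N5, w=30) cum 265
⇒ x* = 3
y-coordinate, sorted with cumulative weight:
  y=0 (N3, w=60) cum 60
  y=3 (N6, w=45) cum 105
  y=6 (N5, w=30) cum 135  ← median
  y=8 (N1, w=8) cum 143
  y=9 (N2, w=110) cum 253
  y=9 (N4, w=12) cum 265
⇒ y* = 6

(3, 6)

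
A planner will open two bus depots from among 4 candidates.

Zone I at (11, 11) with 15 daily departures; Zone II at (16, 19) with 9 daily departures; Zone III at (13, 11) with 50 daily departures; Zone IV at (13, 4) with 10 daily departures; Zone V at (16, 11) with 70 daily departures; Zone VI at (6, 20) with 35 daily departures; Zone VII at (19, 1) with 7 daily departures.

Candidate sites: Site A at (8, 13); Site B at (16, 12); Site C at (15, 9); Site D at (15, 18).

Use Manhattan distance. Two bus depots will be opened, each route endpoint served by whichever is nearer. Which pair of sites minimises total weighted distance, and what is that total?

{Site A, Site B}, total 931

Evaluate every pair (each demand assigned to the nearer of the two):
  {Site A, Site B}: total = 931
  {Site B, Site D}: total = 971
  {Site A, Site C}: total = 1053
  {Site C, Site D}: total = 1057
  {Site B, Site C}: total = 1207
  {Site A, Site D}: total = 1605
Best pair: {Site A, Site B} with total 931.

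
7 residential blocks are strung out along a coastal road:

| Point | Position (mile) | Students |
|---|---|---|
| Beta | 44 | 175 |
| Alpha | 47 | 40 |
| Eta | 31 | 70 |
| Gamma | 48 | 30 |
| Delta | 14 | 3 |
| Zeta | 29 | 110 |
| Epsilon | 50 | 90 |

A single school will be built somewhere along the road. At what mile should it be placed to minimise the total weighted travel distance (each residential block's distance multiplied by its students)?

For a sum of weighted absolute distances on a line, the optimum is the weighted median (not the mean). Total weight W = 518; half-weight = 259.
Sort by position and accumulate weight:
  mile 14 (Delta, w=3) → cum 3
  mile 29 (Zeta, w=110) → cum 113
  mile 31 (Eta, w=70) → cum 183
  mile 44 (Beta, w=175) → cum 358  ≥ 259 → median here
  mile 47 (Alpha, w=40) → cum 398
  mile 48 (Gamma, w=30) → cum 428
  mile 50 (Epsilon, w=90) → cum 518
Optimal location: mile 44.

x = 44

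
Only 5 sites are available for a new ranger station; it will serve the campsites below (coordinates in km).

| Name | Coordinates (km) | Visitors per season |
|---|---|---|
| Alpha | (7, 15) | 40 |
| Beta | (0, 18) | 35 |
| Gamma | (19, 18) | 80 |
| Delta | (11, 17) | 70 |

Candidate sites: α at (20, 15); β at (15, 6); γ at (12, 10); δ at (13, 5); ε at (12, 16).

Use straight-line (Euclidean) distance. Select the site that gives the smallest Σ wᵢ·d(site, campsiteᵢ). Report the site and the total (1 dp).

ε, total 1311.2 km

Total weighted distance at each candidate:
  α (20, 15): total = 2126.2
  β (15, 6): total = 2985.2
  γ (12, 10): total = 2133.0
  δ (13, 5): total = 3107.0
  ε (12, 16): total = 1311.2
Minimum is at ε with total 1311.2 km.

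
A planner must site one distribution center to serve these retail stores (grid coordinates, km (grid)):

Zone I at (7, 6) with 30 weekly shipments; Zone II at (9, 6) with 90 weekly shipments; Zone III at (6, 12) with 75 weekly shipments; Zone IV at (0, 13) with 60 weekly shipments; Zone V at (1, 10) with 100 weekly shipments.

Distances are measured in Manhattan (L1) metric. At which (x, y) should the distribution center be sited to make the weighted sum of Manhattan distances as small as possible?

(6, 10)

Manhattan distance separates: Σwᵢ(|x−xᵢ|+|y−yᵢ|) = Σwᵢ|x−xᵢ| + Σwᵢ|y−yᵢ|, so x and y are optimised independently as 1-D weighted medians.
Total weight W = 355; half = 177.5.
x-coordinate, sorted with cumulative weight:
  x=0 (Zone IV, w=60) cum 60
  x=1 (Zone V, w=100) cum 160
  x=6 (Zone III, w=75) cum 235  ← median
  x=7 (Zone I, w=30) cum 265
  x=9 (Zone II, w=90) cum 355
⇒ x* = 6
y-coordinate, sorted with cumulative weight:
  y=6 (Zone I, w=30) cum 30
  y=6 (Zone II, w=90) cum 120
  y=10 (Zone V, w=100) cum 220  ← median
  y=12 (Zone III, w=75) cum 295
  y=13 (Zone IV, w=60) cum 355
⇒ y* = 10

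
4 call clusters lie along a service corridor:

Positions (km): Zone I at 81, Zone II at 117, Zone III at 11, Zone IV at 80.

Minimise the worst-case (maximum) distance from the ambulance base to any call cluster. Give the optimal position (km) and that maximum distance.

location 64, max distance 53

The 1-center on a line is the midpoint of the two extreme points: leftmost at 11, rightmost at 117.
Optimal location = (11 + 117)/2 = 64; maximum distance = (117 − 11)/2 = 53.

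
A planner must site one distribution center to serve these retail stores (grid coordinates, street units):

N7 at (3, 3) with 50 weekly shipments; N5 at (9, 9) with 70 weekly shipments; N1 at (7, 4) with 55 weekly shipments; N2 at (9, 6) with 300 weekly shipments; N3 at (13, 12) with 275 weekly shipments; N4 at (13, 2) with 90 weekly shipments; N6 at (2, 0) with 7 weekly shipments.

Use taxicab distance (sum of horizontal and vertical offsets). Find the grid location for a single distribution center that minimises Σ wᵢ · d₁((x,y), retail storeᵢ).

Manhattan distance separates: Σwᵢ(|x−xᵢ|+|y−yᵢ|) = Σwᵢ|x−xᵢ| + Σwᵢ|y−yᵢ|, so x and y are optimised independently as 1-D weighted medians.
Total weight W = 847; half = 423.5.
x-coordinate, sorted with cumulative weight:
  x=2 (N6, w=7) cum 7
  x=3 (N7, w=50) cum 57
  x=7 (N1, w=55) cum 112
  x=9 (N5, w=70) cum 182
  x=9 (N2, w=300) cum 482  ← median
  x=13 (N3, w=275) cum 757
  x=13 (N4, w=90) cum 847
⇒ x* = 9
y-coordinate, sorted with cumulative weight:
  y=0 (N6, w=7) cum 7
  y=2 (N4, w=90) cum 97
  y=3 (N7, w=50) cum 147
  y=4 (N1, w=55) cum 202
  y=6 (N2, w=300) cum 502  ← median
  y=9 (N5, w=70) cum 572
  y=12 (N3, w=275) cum 847
⇒ y* = 6

(9, 6)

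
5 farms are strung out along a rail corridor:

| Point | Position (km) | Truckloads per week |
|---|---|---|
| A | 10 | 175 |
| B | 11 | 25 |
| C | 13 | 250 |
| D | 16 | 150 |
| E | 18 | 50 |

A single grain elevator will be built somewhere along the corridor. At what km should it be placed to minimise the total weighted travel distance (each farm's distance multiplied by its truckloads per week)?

x = 13

For a sum of weighted absolute distances on a line, the optimum is the weighted median (not the mean). Total weight W = 650; half-weight = 325.
Sort by position and accumulate weight:
  km 10 (A, w=175) → cum 175
  km 11 (B, w=25) → cum 200
  km 13 (C, w=250) → cum 450  ≥ 325 → median here
  km 16 (D, w=150) → cum 600
  km 18 (E, w=50) → cum 650
Optimal location: km 13.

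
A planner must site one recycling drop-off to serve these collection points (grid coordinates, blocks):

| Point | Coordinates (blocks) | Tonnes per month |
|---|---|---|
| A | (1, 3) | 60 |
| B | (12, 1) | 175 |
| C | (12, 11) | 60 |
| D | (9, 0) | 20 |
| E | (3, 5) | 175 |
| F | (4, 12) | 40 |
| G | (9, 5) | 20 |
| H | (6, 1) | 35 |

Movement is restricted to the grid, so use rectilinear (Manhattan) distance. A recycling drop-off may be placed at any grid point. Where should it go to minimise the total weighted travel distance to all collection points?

Manhattan distance separates: Σwᵢ(|x−xᵢ|+|y−yᵢ|) = Σwᵢ|x−xᵢ| + Σwᵢ|y−yᵢ|, so x and y are optimised independently as 1-D weighted medians.
Total weight W = 585; half = 292.5.
x-coordinate, sorted with cumulative weight:
  x=1 (A, w=60) cum 60
  x=3 (E, w=175) cum 235
  x=4 (F, w=40) cum 275
  x=6 (H, w=35) cum 310  ← median
  x=9 (D, w=20) cum 330
  x=9 (G, w=20) cum 350
  x=12 (B, w=175) cum 525
  x=12 (C, w=60) cum 585
⇒ x* = 6
y-coordinate, sorted with cumulative weight:
  y=0 (D, w=20) cum 20
  y=1 (B, w=175) cum 195
  y=1 (H, w=35) cum 230
  y=3 (A, w=60) cum 290
  y=5 (E, w=175) cum 465  ← median
  y=5 (G, w=20) cum 485
  y=11 (C, w=60) cum 545
  y=12 (F, w=40) cum 585
⇒ y* = 5

(6, 5)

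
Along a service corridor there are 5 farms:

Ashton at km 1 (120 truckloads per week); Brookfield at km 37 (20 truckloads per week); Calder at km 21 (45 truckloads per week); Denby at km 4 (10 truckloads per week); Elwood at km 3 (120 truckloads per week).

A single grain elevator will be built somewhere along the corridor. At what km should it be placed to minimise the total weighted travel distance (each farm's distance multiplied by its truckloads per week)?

x = 3

For a sum of weighted absolute distances on a line, the optimum is the weighted median (not the mean). Total weight W = 315; half-weight = 157.5.
Sort by position and accumulate weight:
  km 1 (Ashton, w=120) → cum 120
  km 3 (Elwood, w=120) → cum 240  ≥ 157.5 → median here
  km 4 (Denby, w=10) → cum 250
  km 21 (Calder, w=45) → cum 295
  km 37 (Brookfield, w=20) → cum 315
Optimal location: km 3.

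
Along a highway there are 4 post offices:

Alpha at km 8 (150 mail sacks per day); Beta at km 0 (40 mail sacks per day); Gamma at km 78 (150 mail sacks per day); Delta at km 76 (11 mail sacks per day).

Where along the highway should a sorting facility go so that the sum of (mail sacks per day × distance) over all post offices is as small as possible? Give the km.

x = 8

For a sum of weighted absolute distances on a line, the optimum is the weighted median (not the mean). Total weight W = 351; half-weight = 175.5.
Sort by position and accumulate weight:
  km 0 (Beta, w=40) → cum 40
  km 8 (Alpha, w=150) → cum 190  ≥ 175.5 → median here
  km 76 (Delta, w=11) → cum 201
  km 78 (Gamma, w=150) → cum 351
Optimal location: km 8.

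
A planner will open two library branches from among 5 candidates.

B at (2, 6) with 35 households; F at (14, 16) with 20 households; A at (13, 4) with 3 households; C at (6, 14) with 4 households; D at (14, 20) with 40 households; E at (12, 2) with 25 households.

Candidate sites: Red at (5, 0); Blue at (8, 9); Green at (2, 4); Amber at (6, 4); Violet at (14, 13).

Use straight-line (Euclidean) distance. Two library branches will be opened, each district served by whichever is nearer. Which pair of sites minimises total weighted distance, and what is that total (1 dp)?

Evaluate every pair (each demand assigned to the nearer of the two):
  {Amber, Violet}: total = 707.9
  {Green, Violet}: total = 724.4
  {Red, Violet}: total = 815.9
  {Blue, Violet}: total = 819.1
  {Blue, Green}: total = 999.9
  {Blue, Amber}: total = 1042.8
  {Red, Blue}: total = 1145.1
  {Green, Amber}: total = 1293.1
  {Red, Amber}: total = 1379.6
  {Red, Green}: total = 1461.3
Best pair: {Amber, Violet} with total 707.9.

{Amber, Violet}, total 707.9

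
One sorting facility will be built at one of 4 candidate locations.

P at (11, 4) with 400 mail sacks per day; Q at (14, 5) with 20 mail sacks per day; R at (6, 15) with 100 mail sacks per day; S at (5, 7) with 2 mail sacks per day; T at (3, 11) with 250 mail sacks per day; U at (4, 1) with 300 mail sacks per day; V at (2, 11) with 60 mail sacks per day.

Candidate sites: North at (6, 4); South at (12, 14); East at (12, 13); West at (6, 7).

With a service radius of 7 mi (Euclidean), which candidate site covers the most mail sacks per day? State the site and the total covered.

West, covering 1012

Coverage radius r = 7 mi; a point is covered iff (Δx)²+(Δy)² ≤ 7² = 49.
  North (6, 4): covers {P, S, U} → 702
  South (12, 14): covers {R} → 100
  East (12, 13): covers {R} → 100
  West (6, 7): covers {P, S, T, U, V} → 1012
Maximum coverage at West: 1012 mail sacks per day.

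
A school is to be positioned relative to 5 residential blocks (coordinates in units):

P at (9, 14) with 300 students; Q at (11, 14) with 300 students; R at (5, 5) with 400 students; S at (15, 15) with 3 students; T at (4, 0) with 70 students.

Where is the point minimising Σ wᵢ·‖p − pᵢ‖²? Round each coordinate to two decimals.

The minimiser of Σwᵢ‖p−pᵢ‖² is the weighted centroid p* = (Σwᵢpᵢ)/(Σwᵢ).
Σwᵢ = 1073.
Σwᵢxᵢ = 300·9 + 300·11 + 400·5 + 3·15 + 70·4 = 8325.
Σwᵢyᵢ = 300·14 + 300·14 + 400·5 + 3·15 + 70·0 = 10445.
x* = 8325/1073 = 7.76, y* = 10445/1073 = 9.73.

(7.76, 9.73)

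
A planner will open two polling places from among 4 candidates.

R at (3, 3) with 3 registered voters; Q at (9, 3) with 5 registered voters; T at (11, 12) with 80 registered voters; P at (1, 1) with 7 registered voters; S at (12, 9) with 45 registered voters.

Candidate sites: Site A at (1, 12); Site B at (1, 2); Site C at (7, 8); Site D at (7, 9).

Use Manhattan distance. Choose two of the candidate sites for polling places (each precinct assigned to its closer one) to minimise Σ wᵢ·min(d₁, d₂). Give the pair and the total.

Evaluate every pair (each demand assigned to the nearer of the two):
  {Site B, Site D}: total = 841
  {Site A, Site D}: total = 932
  {Site C, Site D}: total = 938
  {Site B, Site C}: total = 961
  {Site A, Site C}: total = 1049
  {Site A, Site B}: total = 1491
Best pair: {Site B, Site D} with total 841.

{Site B, Site D}, total 841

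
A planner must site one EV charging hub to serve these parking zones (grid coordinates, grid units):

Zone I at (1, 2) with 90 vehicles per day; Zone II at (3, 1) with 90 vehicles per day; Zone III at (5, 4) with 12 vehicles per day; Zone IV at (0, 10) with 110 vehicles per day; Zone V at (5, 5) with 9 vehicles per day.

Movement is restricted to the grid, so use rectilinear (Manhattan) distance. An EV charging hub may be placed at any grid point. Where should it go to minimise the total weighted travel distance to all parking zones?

(1, 2)

Manhattan distance separates: Σwᵢ(|x−xᵢ|+|y−yᵢ|) = Σwᵢ|x−xᵢ| + Σwᵢ|y−yᵢ|, so x and y are optimised independently as 1-D weighted medians.
Total weight W = 311; half = 155.5.
x-coordinate, sorted with cumulative weight:
  x=0 (Zone IV, w=110) cum 110
  x=1 (Zone I, w=90) cum 200  ← median
  x=3 (Zone II, w=90) cum 290
  x=5 (Zone III, w=12) cum 302
  x=5 (Zone V, w=9) cum 311
⇒ x* = 1
y-coordinate, sorted with cumulative weight:
  y=1 (Zone II, w=90) cum 90
  y=2 (Zone I, w=90) cum 180  ← median
  y=4 (Zone III, w=12) cum 192
  y=5 (Zone V, w=9) cum 201
  y=10 (Zone IV, w=110) cum 311
⇒ y* = 2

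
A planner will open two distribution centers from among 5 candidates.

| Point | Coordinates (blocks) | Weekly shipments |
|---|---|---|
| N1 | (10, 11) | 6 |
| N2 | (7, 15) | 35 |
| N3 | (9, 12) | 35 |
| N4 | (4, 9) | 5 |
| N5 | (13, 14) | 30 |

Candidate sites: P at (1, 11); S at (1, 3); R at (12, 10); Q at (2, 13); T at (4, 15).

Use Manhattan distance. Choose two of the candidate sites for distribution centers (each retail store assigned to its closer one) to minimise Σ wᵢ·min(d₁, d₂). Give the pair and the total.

{R, T}, total 478

Evaluate every pair (each demand assigned to the nearer of the two):
  {R, T}: total = 478
  {R, Q}: total = 618
  {P, R}: total = 718
  {S, R}: total = 738
  {P, T}: total = 764
  {S, T}: total = 775
  {Q, T}: total = 775
  {P, Q}: total = 964
  {S, Q}: total = 975
  {P, S}: total = 1194
Best pair: {R, T} with total 478.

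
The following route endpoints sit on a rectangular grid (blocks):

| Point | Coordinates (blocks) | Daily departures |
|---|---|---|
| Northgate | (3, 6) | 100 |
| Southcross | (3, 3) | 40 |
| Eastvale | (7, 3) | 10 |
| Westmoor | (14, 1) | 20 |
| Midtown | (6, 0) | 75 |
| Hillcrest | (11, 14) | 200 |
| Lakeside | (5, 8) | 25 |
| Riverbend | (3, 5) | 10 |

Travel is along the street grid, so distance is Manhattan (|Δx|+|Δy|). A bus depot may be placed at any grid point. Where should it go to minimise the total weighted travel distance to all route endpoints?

(6, 6)

Manhattan distance separates: Σwᵢ(|x−xᵢ|+|y−yᵢ|) = Σwᵢ|x−xᵢ| + Σwᵢ|y−yᵢ|, so x and y are optimised independently as 1-D weighted medians.
Total weight W = 480; half = 240.
x-coordinate, sorted with cumulative weight:
  x=3 (Northgate, w=100) cum 100
  x=3 (Southcross, w=40) cum 140
  x=3 (Riverbend, w=10) cum 150
  x=5 (Lakeside, w=25) cum 175
  x=6 (Midtown, w=75) cum 250  ← median
  x=7 (Eastvale, w=10) cum 260
  x=11 (Hillcrest, w=200) cum 460
  x=14 (Westmoor, w=20) cum 480
⇒ x* = 6
y-coordinate, sorted with cumulative weight:
  y=0 (Midtown, w=75) cum 75
  y=1 (Westmoor, w=20) cum 95
  y=3 (Southcross, w=40) cum 135
  y=3 (Eastvale, w=10) cum 145
  y=5 (Riverbend, w=10) cum 155
  y=6 (Northgate, w=100) cum 255  ← median
  y=8 (Lakeside, w=25) cum 280
  y=14 (Hillcrest, w=200) cum 480
⇒ y* = 6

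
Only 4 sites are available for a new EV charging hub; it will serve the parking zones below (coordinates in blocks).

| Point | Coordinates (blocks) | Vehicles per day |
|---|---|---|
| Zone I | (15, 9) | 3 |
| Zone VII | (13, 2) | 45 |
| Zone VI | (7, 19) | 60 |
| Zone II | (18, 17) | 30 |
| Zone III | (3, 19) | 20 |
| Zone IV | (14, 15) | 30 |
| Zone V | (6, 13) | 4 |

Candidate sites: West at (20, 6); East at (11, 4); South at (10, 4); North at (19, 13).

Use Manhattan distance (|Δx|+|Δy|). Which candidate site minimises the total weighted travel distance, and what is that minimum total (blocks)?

Total weighted distance at each candidate:
  West (20, 6): total = 3603
  East (11, 4): total = 2883
  South (10, 4): total = 2907
  North (19, 13): total = 2721
Minimum is at North with total 2721 blocks.

North, total 2721 blocks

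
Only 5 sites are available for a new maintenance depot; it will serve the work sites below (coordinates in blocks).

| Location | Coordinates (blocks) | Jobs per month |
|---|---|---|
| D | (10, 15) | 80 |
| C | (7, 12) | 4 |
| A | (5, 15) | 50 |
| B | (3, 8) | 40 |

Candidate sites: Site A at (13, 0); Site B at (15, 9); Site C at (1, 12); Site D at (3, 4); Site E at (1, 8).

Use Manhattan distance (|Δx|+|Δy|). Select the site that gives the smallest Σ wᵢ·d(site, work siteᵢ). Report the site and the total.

Total weighted distance at each candidate:
  Site A (13, 0): total = 3382
  Site B (15, 9): total = 2244
  Site C (1, 12): total = 1574
  Site D (3, 4): total = 2298
  Site E (1, 8): total = 1950
Minimum is at Site C with total 1574 blocks.

Site C, total 1574 blocks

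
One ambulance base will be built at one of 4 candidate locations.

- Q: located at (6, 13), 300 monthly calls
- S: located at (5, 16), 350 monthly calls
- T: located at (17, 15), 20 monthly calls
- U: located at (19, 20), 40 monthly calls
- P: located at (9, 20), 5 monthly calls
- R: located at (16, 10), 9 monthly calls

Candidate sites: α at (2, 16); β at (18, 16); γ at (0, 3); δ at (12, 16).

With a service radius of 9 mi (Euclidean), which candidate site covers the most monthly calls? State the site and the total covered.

Coverage radius r = 9 mi; a point is covered iff (Δx)²+(Δy)² ≤ 9² = 81.
  α (2, 16): covers {Q, S, P} → 655
  β (18, 16): covers {T, U, R} → 69
  γ (0, 3): covers {none} → 0
  δ (12, 16): covers {Q, S, T, U, P, R} → 724
Maximum coverage at δ: 724 monthly calls.

δ, covering 724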